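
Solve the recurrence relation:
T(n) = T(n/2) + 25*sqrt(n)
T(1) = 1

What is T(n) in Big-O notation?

Each level contributes sqrt(n/2^k). Geometric series with ratio 1/sqrt(2) < 1 sums to O(sqrt(n)).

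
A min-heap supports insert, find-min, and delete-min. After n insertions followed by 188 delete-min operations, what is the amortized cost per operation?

Insert takes O(log n) worst case. Delete-min takes O(log n). Over a sequence of n inserts and 188 delete-mins, total cost is O((n + 188) log n). Amortized per operation: O(log n).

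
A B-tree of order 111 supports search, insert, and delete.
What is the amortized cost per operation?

B-tree of order 111 has height O(log_111 n). Each operation traverses the tree height. Splits during insert and merges during delete are O(1) each and occur at most once per level. Total cost per operation: O(log_111 n).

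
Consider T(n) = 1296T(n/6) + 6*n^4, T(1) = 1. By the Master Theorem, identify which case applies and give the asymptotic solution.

a=1296, b=6, f(n)=6*n^4.
log_6(1296) = 4, so n^(log_b(a)) = n^4.
f(n) = Theta(n^4), so Case 2 applies.
T(n) = Theta(n^4 log n).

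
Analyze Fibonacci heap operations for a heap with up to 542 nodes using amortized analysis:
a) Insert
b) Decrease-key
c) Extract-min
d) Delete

Fibonacci heaps use lazy consolidation. Potential function Phi = t + 2m (t = number of trees, m = marked nodes).
- Insert: O(1) actual, Delta Phi = +1 (one new tree) => O(1) amortized.
- Decrease-key: with c cascading cuts, actual cost is O(c); Delta Phi <= c - 2(c-1) + 2 = 4 - c (c new trees; >= c-1 marks cleared; <= 1 new mark). Amortized O(c) + (4 - c) = O(1).
- Extract-min: O(D(n) + t) actual; consolidation drops t to <= D(n)+1, so Delta Phi pays for the t term. D(n) = O(log n) for n = 542 => O(log n) amortized.
- Delete: decrease-key to -inf then extract-min = O(log n).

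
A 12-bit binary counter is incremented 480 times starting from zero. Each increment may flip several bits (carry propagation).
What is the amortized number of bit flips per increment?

Bit i flips on every 2^i-th increment, so over 480 increments bit i flips floor(480/2^i) times. Summing over i: total flips < 2 * 480. Amortized: < 2 = O(1) per increment.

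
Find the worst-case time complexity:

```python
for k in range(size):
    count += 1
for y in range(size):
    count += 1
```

Time complexity: O(n).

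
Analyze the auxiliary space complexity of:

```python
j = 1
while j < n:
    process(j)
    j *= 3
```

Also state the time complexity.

Space complexity: O(1).
Only a constant amount of auxiliary storage is used; nothing grows with n.
Time complexity: O(log n).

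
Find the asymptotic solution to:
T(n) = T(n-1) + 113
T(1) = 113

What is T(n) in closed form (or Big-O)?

Unrolling: T(n) = T(n-1) + 113 = T(n-2) + 2*113 = ... = T(1) + (n-1)*113 = 113 + (n-1)*113 = 113n.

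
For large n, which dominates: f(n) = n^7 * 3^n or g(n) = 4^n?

g(n) = 4^n grows faster: 4^n / (n^7 3^n) = (4/3)^n / n^7 -> infinity since 4/3 > 1.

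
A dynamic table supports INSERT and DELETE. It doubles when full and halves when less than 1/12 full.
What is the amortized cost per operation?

Using potential function Phi = |2*num_items - table_size| when load > 1/2, and Phi = table_size/2 - num_items otherwise. The gap of 1/12 vs 1/2 for shrinking prevents thrashing. Both insert and delete have O(1) amortized cost.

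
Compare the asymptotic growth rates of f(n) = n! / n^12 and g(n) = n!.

g(n) = n! grows faster: the ratio n!/(n!/n^12) = n^12 -> infinity.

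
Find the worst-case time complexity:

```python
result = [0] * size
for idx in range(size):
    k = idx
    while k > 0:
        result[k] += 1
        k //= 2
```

Time complexity: O(n log n).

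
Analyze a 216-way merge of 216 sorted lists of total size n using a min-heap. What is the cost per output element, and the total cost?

Maintain a min-heap of size 216 holding the current head of each list. Each output step does one extract-min (O(log 216)) and one insert of that list's next element (O(log 216)). Each of the n elements passes through the heap exactly once, so the total cost is O(n log 216), i.e. O(log 216) per output element.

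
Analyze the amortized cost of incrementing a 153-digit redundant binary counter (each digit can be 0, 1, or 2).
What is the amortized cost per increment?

A redundant counter on 153 digits allows digit values 0, 1, 2. Increment adds 1 to the least significant digit and carries any 2 to a 0 plus +1 on the next digit. With potential Phi = (number of 2-digits), each increment does O(1) actual work plus a chain of carries, each of which decreases Phi by 1. Amortized O(1).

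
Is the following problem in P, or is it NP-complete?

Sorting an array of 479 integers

This problem is in P: merge sort runs in O(n log n).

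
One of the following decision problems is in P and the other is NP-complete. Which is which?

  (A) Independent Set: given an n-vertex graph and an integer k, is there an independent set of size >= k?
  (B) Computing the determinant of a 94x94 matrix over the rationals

(A) is NP-complete: complement of Clique (with k part of the input).
(B) is P: Gaussian elimination runs in O(n^3).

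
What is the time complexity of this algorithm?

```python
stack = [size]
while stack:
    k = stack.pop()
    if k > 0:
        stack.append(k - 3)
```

Time complexity: O(n).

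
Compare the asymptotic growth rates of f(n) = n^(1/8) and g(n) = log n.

f(n) = n^(1/8) grows faster: any positive power of n dominates log n.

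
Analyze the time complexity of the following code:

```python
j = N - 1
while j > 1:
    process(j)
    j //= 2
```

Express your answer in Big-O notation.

Time complexity: O(log n).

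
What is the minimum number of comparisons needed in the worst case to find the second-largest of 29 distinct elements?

Lower bound: finding the max needs 29-1 comparisons. By the adversary weight-doubling argument, the max must personally win >= ceil(log_2(29)) = 5 comparisons; the 2nd-largest is among those 5 losers, needing 5-1 more comparisons. Total >= 29-1 + 5-1 = 32. A balanced knockout tournament achieves this.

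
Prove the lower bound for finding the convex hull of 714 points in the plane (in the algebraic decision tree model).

Reduction from sorting: given 714 numbers x_1,...,x_{714}, map x_i to the point (x_i, x_i^2) on the parabola y = x^2. All points are on the convex hull, and walking the hull gives them in sorted x-order. Since sorting requires Omega(n log n), so does planar convex hull.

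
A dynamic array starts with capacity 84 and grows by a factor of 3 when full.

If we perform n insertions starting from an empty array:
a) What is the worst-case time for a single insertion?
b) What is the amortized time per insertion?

(a) Worst-case single insertion: O(n) -- when the array is full at capacity c, the resize copies all c elements, and c can be Theta(n).
(b) Resizes happen at sizes 84, 252, 756, ... Total copy cost for n insertions: 84 + 252 + ... = O(n) (geometric series with ratio 1/3). Amortized cost per insertion: O(n)/n = O(1).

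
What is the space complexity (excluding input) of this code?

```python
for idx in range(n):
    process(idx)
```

Space complexity: O(1).
Only a constant amount of auxiliary storage is used; nothing grows with n.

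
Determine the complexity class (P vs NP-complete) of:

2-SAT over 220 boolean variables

This problem is in P: 2-SAT is solvable in linear time via implication-graph SCCs.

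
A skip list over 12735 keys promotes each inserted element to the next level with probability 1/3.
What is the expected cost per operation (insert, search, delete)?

Expected number of levels is O(log_3(12735)) = O(log n). A search visits O(1) expected nodes per level over O(log n) levels. Insert/delete are a search plus O(1) pointer updates per level. Expected O(log n) per operation.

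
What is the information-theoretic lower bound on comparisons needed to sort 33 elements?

There are 33! = 8683317618811886495518194401280000000 possible orderings. Each comparison gives 1 bit. We need at least ceil(log_2(8683317618811886495518194401280000000)) = 123 comparisons.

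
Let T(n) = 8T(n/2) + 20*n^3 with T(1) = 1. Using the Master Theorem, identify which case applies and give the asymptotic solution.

a=8, b=2, f(n)=20*n^3.
log_2(8) = 3, so n^(log_b(a)) = n^3.
f(n) = Theta(n^3), so Case 2 applies.
T(n) = Theta(n^3 log n).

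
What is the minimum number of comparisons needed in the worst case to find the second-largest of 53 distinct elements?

Lower bound: finding the max needs 53-1 comparisons. By the adversary weight-doubling argument, the max must personally win >= ceil(log_2(53)) = 6 comparisons; the 2nd-largest is among those 6 losers, needing 6-1 more comparisons. Total >= 53-1 + 6-1 = 57. A balanced knockout tournament achieves this.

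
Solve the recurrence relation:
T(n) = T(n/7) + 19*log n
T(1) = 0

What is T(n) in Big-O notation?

Each of the log_7(n) levels adds O(log n). T(n) = O(log^2 n).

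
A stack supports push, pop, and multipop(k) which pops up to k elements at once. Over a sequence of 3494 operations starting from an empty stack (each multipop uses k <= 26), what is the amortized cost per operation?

Each element is pushed exactly once and popped at most once (whether by pop or as part of a multipop). So the total number of individual pops over the whole sequence is at most the number of pushes, which is at most 3494. Total work <= 2 * 3494, hence O(1) amortized per operation.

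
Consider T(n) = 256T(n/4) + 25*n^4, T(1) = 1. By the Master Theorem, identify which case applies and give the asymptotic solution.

a=256, b=4, f(n)=25*n^4.
log_4(256) = 4, so n^(log_b(a)) = n^4.
f(n) = Theta(n^4), so Case 2 applies.
T(n) = Theta(n^4 log n).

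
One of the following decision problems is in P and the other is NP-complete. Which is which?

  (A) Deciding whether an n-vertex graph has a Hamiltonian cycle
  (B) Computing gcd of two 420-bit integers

(A) is NP-complete: one of Karp's 21 NP-complete problems.
(B) is P: the Euclidean algorithm runs in polynomial time in the bit-length.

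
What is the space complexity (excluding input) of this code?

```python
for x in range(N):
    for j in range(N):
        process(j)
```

Space complexity: O(1).
Only a constant amount of auxiliary storage is used; nothing grows with n.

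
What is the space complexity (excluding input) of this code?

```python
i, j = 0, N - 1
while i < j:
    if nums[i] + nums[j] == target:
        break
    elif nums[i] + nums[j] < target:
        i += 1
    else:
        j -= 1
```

Space complexity: O(1).
Only a constant amount of auxiliary storage is used; nothing grows with n.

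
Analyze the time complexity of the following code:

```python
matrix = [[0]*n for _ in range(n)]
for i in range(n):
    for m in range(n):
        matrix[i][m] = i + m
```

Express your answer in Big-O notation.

Time complexity: O(n^2).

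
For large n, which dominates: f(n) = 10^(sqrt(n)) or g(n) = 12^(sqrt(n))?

g(n) = 12^(sqrt(n)) grows faster: ratio is (12/10)^(sqrt(n)) -> infinity since 12/10 > 1.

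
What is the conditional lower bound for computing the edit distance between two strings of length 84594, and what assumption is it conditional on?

Under SETH (the Strong Exponential Time Hypothesis), edit distance on length-84594 strings cannot be computed in O(n^(2-epsilon)) time for any epsilon > 0 (Backurs-Indyk). The reduction is from CNF-SAT via the orthogonal vectors problem.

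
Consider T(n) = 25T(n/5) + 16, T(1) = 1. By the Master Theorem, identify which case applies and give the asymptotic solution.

a=25, b=5, f(n)=16.
log_5(25) = 2 > 0.
Since f(n) = O(n^0) is polynomially smaller than n^2, Case 1 applies.
T(n) = Theta(n^2).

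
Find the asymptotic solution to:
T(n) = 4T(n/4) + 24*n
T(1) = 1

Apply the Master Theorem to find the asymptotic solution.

a=4, b=4, f(n)=24*n. log_4(4) = 1. Case 2: T(n) = O(n log n).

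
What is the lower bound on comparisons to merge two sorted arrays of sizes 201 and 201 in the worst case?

Adversary: with |201 - 201| <= 1 the inputs can be fully interleaved so that every adjacent pair in the merged output comes from different arrays. Then each of the 401 adjacent pairs must be directly compared, or the algorithm cannot determine their relative order. Standard merge meets this bound.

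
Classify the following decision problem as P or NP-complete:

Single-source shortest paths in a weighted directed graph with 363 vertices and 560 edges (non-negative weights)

This problem is in P: Dijkstra's algorithm runs in O((V+E) log V).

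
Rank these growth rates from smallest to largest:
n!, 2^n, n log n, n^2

Ordered by growth rate: n log n < n^2 < 2^n < n!.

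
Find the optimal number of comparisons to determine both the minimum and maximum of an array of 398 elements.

Naive approach: 794 comparisons (397 for max + 397 for min).
Optimal: Compare elements in pairs first (floor(n/2) = 199 comparisons), then find max among winners and min among losers (198 comparisons each).
Total: ceil(3n/2) - 2 = 595 comparisons. An adversary argument shows this is also a lower bound.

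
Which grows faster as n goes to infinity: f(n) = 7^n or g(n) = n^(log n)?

f(n) = 7^n grows faster: take logs: log(n^(log n)) = (log n)^2, log(7^n) = n log 7; n dominates (log n)^2.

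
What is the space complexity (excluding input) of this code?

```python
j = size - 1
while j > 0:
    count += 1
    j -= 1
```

Space complexity: O(1).
Only a constant amount of auxiliary storage is used; nothing grows with n.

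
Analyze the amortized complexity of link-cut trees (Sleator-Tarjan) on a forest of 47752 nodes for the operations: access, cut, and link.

Link-cut trees represent the forest using splay trees over preferred paths. With potential Phi = sum over nodes of log(size of virtual subtree), each access on 47752 nodes is O(log 47752) = O(log n) amortized by the splay-tree access lemma. Cut and link are O(1) plus one access.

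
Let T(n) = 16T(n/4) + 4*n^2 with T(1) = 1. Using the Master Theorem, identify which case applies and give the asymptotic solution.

a=16, b=4, f(n)=4*n^2.
log_4(16) = 2, so n^(log_b(a)) = n^2.
f(n) = Theta(n^2), so Case 2 applies.
T(n) = Theta(n^2 log n).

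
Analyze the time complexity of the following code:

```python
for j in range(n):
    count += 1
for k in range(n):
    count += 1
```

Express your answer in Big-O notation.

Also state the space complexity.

Time complexity: O(n).
Space complexity: O(1).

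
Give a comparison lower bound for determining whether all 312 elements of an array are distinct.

In the algebraic decision-tree model, the YES region for element distinctness on 312 elements has 312! connected components (one per ordering). Ben-Or's theorem then gives a lower bound of Omega(log(n!)) = Omega(n log n).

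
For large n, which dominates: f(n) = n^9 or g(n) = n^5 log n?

f(n) = n^9 grows faster: n^9 / (n^5 log n) = n^4/log n -> infinity.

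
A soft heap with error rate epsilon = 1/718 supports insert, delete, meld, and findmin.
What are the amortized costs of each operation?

Soft heaps (Chazelle) allow up to an epsilon = 1/718 fraction of elements to have corrupted (raised) keys. Insert is O(log(1/epsilon)) = O(log 718) amortized -- the structure maintains heap-ordered binary trees of rank bounded by O(log(1/epsilon)). Meld concatenates root lists: O(1) amortized. Delete and findmin are O(1) amortized.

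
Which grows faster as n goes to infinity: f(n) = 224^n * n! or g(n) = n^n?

f(n) = 224^n * n! grows faster: by Stirling n! ~ sqrt(2 pi n)(n/e)^n, so 224^n n! / n^n ~ (224/e)^n sqrt(2 pi n) -> infinity since 224/e > 1.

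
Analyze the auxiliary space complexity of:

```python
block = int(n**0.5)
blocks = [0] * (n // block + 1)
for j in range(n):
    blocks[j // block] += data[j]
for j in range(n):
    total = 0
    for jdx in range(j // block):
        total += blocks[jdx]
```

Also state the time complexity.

Space complexity: O(sqrt(n)).
Storage scales with sqrt(n).
Time complexity: O(n * sqrt(n)).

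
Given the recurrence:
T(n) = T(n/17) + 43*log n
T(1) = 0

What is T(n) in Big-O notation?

Each of the log_17(n) levels adds O(log n). T(n) = O(log^2 n).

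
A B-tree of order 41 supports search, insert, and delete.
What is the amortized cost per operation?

B-tree of order 41 has height O(log_41 n). Each operation traverses the tree height. Splits during insert and merges during delete are O(1) each and occur at most once per level. Total cost per operation: O(log_41 n).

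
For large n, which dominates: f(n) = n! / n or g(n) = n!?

g(n) = n! grows faster: the ratio n!/(n!/n) = n -> infinity.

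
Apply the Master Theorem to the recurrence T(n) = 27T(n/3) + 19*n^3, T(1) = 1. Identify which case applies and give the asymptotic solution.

a=27, b=3, f(n)=19*n^3.
log_3(27) = 3, so n^(log_b(a)) = n^3.
f(n) = Theta(n^3), so Case 2 applies.
T(n) = Theta(n^3 log n).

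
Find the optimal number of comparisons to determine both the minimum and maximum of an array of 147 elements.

Naive approach: 292 comparisons (146 for max + 146 for min).
Optimal: Compare elements in pairs first (floor(n/2) = 73 comparisons), then find max among winners and min among losers (73 comparisons each).
Total: ceil(3n/2) - 2 = 219 comparisons. An adversary argument shows this is also a lower bound.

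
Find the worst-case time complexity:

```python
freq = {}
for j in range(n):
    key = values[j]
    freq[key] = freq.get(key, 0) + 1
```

Time complexity: O(n).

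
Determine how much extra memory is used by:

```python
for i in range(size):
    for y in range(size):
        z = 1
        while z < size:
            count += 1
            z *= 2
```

Space complexity: O(1).
Only a constant amount of auxiliary storage is used; nothing grows with n.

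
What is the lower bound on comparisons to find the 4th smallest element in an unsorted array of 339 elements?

Finding the 4th smallest of 339 elements requires Omega(n) comparisons. Every element must participate in at least one comparison; otherwise it could be the 4th smallest.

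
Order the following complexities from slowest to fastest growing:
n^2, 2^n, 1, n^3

Ordered by growth rate: 1 < n^2 < n^3 < 2^n.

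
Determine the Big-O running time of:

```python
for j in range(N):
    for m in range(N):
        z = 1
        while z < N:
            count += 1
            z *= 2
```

Time complexity: O(n^2 log n).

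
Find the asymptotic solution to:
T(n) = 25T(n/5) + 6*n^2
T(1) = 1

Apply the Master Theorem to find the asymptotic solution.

a=25, b=5, f(n)=6*n^2. log_5(25) = 2. Case 2: T(n) = O(n^2 log n).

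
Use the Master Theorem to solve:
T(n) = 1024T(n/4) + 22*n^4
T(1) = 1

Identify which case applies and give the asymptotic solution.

a=1024, b=4, f(n)=22*n^4.
log_4(1024) = 5 > 4.
Since f(n) = O(n^4) is polynomially smaller than n^5, Case 1 applies.
T(n) = Theta(n^5).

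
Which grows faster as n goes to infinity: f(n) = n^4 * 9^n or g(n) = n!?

g(n) = n! grows faster: by Stirling n! ~ (n/e)^n sqrt(2*pi*n); (n/e)^n eventually dominates n^4 * 9^n.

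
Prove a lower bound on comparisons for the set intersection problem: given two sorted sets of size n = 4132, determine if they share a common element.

For two sorted arrays of size n = 4132, any correct algorithm must examine Omega(n) elements. If fewer are examined, an adversary places a common element in an unexamined gap. A merge-based scan achieves O(n), so the bound is tight.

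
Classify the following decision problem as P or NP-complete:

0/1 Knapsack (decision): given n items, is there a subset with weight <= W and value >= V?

This problem is NP-complete: reduces from Subset Sum.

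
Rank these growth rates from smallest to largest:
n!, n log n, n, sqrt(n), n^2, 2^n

Ordered by growth rate: sqrt(n) < n < n log n < n^2 < 2^n < n!.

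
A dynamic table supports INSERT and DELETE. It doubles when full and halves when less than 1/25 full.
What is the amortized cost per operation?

Using potential function Phi = |2*num_items - table_size| when load > 1/2, and Phi = table_size/2 - num_items otherwise. The gap of 1/25 vs 1/2 for shrinking prevents thrashing. Both insert and delete have O(1) amortized cost.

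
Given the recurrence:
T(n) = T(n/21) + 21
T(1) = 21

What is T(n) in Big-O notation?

Each step divides n by 21 and adds 21. After log_21(n) steps, T(n) = O(log n).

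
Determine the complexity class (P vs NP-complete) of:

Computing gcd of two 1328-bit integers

This problem is in P: the Euclidean algorithm runs in polynomial time in the bit-length.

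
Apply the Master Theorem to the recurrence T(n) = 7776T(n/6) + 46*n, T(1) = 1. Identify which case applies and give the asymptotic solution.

a=7776, b=6, f(n)=46*n.
log_6(7776) = 5 > 1.
Since f(n) = O(n^1) is polynomially smaller than n^5, Case 1 applies.
T(n) = Theta(n^5).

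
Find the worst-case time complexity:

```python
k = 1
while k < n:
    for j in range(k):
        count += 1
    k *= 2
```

Time complexity: O(n).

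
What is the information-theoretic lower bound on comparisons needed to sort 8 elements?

There are 8! = 40320 possible orderings. Each comparison gives 1 bit. We need at least ceil(log_2(40320)) = 16 comparisons.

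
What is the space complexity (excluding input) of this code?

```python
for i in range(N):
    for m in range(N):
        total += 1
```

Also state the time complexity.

Space complexity: O(1).
Only a constant amount of auxiliary storage is used; nothing grows with n.
Time complexity: O(n^2).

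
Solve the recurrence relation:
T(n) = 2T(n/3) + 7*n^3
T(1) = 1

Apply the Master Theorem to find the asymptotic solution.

a=2, b=3, f(n)=7*n^3. log_3(2) = 0.6309 < 3. Case 3: T(n) = O(n^3).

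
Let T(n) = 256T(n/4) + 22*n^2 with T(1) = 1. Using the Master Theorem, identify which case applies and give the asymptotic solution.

a=256, b=4, f(n)=22*n^2.
log_4(256) = 4 > 2.
Since f(n) = O(n^2) is polynomially smaller than n^4, Case 1 applies.
T(n) = Theta(n^4).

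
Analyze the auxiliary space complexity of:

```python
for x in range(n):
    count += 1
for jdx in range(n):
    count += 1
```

Space complexity: O(1).
Only a constant amount of auxiliary storage is used; nothing grows with n.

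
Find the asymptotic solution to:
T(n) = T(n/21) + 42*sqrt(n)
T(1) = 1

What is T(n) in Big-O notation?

Each level contributes sqrt(n/21^k). Geometric series with ratio 1/sqrt(21) < 1 sums to O(sqrt(n)).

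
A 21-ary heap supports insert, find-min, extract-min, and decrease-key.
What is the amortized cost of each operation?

The 21-ary heap has height O(log_21 n). Insert sifts up: O(log_21 n). Find-min reads the root: O(1). Extract-min sifts down comparing 21 children per level: O(21 * log_21 n). Decrease-key sifts up: O(log_21 n).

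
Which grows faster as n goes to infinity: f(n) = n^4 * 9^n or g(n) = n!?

g(n) = n! grows faster: by Stirling n! ~ (n/e)^n sqrt(2*pi*n); (n/e)^n eventually dominates n^4 * 9^n.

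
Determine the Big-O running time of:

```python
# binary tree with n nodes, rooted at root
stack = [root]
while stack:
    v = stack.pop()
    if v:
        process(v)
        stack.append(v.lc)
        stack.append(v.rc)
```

Time complexity: O(n).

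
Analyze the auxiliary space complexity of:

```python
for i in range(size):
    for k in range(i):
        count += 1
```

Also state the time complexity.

Space complexity: O(1).
Only a constant amount of auxiliary storage is used; nothing grows with n.
Time complexity: O(n^2).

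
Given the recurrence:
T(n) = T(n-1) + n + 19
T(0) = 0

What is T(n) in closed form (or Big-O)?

Dominant term in sum is 1*sum(i, i=1..n) = 1*n*(n+1)/2 = O(n^2).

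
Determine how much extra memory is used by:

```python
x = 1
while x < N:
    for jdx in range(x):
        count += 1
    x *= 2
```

Space complexity: O(1).
Only a constant amount of auxiliary storage is used; nothing grows with n.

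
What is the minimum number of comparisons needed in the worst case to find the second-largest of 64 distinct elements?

Lower bound: finding the max needs 64-1 comparisons. By the adversary weight-doubling argument, the max must personally win >= ceil(log_2(64)) = 6 comparisons; the 2nd-largest is among those 6 losers, needing 6-1 more comparisons. Total >= 64-1 + 6-1 = 68. A balanced knockout tournament achieves this.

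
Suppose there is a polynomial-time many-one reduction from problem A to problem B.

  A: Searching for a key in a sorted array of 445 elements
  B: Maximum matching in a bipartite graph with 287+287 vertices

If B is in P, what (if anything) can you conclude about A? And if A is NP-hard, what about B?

A poly-time reduction A <=_p B means any A-instance can be transformed to a B-instance in poly time.
If B is in P: compose the reduction with B's poly-time algorithm to solve A in poly time, so A is in P.
If A is NP-hard: every NP problem reduces to A, which reduces to B; composing reductions, every NP problem reduces to B, so B is NP-hard.
(Here in fact A is P and B is P.)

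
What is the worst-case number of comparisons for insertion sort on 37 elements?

Insertion sort on reverse-sorted input: 1 + 2 + ... + (37-1) = 666 comparisons.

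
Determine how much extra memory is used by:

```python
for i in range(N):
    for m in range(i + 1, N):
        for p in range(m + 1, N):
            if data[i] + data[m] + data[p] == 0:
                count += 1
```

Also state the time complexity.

Space complexity: O(1).
Only a constant amount of auxiliary storage is used; nothing grows with n.
Time complexity: O(n^3).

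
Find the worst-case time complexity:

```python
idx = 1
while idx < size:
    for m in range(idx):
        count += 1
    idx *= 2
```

Time complexity: O(n).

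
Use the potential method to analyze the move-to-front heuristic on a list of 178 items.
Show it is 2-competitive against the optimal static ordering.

Let Phi = number of inversions between the MTF list and the optimal static list (0 <= Phi <= C(178,2)). Accessing an element at MTF position k and optimal position j: the move-to-front destroys all k-1 inversions in front of it that are not in front in optimal (>= k-j of them) and creates at most j-1 new ones. Amortized cost <= k + (j-1) - (k-j) = 2j - 1 <= 2 * optimal cost.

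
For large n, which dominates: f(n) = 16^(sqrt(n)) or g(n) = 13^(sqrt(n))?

f(n) = 16^(sqrt(n)) grows faster: ratio is (16/13)^(sqrt(n)) -> infinity since 16/13 > 1.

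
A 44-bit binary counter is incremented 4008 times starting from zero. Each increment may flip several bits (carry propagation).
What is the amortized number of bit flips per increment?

Bit i flips on every 2^i-th increment, so over 4008 increments bit i flips floor(4008/2^i) times. Summing over i: total flips < 2 * 4008. Amortized: < 2 = O(1) per increment.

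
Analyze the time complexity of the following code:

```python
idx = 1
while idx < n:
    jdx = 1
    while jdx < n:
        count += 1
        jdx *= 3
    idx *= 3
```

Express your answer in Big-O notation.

Time complexity: O(log^2 n).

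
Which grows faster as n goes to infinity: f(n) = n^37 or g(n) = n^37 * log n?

g(n) = n^37 * log n grows faster: extra log n factor -> infinity.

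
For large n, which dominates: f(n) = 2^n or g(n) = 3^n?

g(n) = 3^n grows faster: (3/2)^n -> infinity since 3/2 > 1.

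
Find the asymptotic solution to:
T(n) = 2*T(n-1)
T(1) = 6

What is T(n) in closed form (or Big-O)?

Each step multiplies by 2. T(n) = T(1)*2^(n-1) = 6*2^(n-1).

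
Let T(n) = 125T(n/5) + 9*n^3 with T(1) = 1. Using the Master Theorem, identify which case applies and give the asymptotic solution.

a=125, b=5, f(n)=9*n^3.
log_5(125) = 3, so n^(log_b(a)) = n^3.
f(n) = Theta(n^3), so Case 2 applies.
T(n) = Theta(n^3 log n).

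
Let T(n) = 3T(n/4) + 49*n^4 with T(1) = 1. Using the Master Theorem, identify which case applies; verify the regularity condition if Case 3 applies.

a=3, b=4, f(n)=49*n^4.
log_4(3) = 0.7925 < 4.
f(n) = Omega(n^(0.7925+epsilon)) for some epsilon > 0, so Case 3 is the candidate.
Regularity: a*f(n/b) = 3*49*(n/4)^4 = (3/256)*49*n^4 <= c*f(n) with c = 3/256 < 1. Satisfied.
Case 3: T(n) = Theta(n^4).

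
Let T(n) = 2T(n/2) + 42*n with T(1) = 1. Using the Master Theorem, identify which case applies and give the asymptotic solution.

a=2, b=2, f(n)=42*n.
log_2(2) = 1, so n^(log_b(a)) = n.
f(n) = Theta(n), so Case 2 applies.
T(n) = Theta(n log n).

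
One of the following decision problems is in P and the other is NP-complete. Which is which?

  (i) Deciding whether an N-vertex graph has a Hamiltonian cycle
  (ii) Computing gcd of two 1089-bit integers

(i) is NP-complete: one of Karp's 21 NP-complete problems.
(ii) is P: the Euclidean algorithm runs in polynomial time in the bit-length.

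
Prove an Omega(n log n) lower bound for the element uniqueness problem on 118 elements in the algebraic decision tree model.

In the algebraic decision tree model, element uniqueness on 118 elements is equivalent to determining which cell of an arrangement of C(118,2) = 6903 hyperplanes x_i = x_j contains the input point. Ben-Or's theorem shows this requires Omega(n log n).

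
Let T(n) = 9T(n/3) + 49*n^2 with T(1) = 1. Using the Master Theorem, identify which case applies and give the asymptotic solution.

a=9, b=3, f(n)=49*n^2.
log_3(9) = 2, so n^(log_b(a)) = n^2.
f(n) = Theta(n^2), so Case 2 applies.
T(n) = Theta(n^2 log n).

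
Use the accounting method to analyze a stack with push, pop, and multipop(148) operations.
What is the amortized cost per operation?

Assign 2 credits per push (1 for the push, 1 saved for a future pop). Each pop or element popped by multipop(148) uses 1 saved credit. Total credits never go negative, so amortized cost is O(1).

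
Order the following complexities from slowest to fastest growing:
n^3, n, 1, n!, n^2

Ordered by growth rate: 1 < n < n^2 < n^3 < n!.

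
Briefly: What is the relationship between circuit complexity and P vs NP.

A language is in P iff it has polynomial-size uniform circuit families. P/poly contains all languages decidable by polynomial-size circuits (even non-uniform). If NP is not in P/poly, then P != NP. Proving super-polynomial circuit lower bounds for an NP problem would separate P from NP.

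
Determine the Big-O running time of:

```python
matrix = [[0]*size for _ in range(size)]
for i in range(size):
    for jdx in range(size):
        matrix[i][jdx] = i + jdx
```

Time complexity: O(n^2).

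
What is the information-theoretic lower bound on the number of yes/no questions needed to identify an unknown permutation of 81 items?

There are 81! = 5797126020747367985879734231578109105412357244731625958745865049716390179693892056256184534249745940480000000000000000000 permutations. Each yes/no question gives at most 1 bit, so at least ceil(log_2(5797126020747367985879734231578109105412357244731625958745865049716390179693892056256184534249745940480000000000000000000)) = 402 questions are needed.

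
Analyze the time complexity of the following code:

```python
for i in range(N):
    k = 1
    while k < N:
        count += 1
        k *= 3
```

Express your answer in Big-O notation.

Time complexity: O(n log n).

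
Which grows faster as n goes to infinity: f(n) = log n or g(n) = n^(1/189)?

g(n) = n^(1/189) grows faster: any positive power of n dominates log n.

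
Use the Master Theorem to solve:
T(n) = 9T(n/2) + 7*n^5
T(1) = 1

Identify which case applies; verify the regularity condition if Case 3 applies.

a=9, b=2, f(n)=7*n^5.
log_2(9) = 3.17 < 5.
f(n) = Omega(n^(3.17+epsilon)) for some epsilon > 0, so Case 3 is the candidate.
Regularity: a*f(n/b) = 9*7*(n/2)^5 = (9/32)*7*n^5 <= c*f(n) with c = 9/32 < 1. Satisfied.
Case 3: T(n) = Theta(n^5).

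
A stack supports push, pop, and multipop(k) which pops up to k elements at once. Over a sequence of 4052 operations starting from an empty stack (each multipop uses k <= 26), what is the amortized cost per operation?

Each element is pushed exactly once and popped at most once (whether by pop or as part of a multipop). So the total number of individual pops over the whole sequence is at most the number of pushes, which is at most 4052. Total work <= 2 * 4052, hence O(1) amortized per operation.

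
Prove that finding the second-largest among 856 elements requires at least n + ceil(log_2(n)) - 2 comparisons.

Lower bound (adversary): identifying the maximum requires 856-1 comparisons (each eliminates one candidate). Assign weight 1 to each element; on each comparison the adversary lets the heavier side win and gives it the loser's weight. The max ends with weight 856, but each comparison it wins at most doubles its weight, so the max must win >= ceil(log_2(856)) = 10 comparisons. The second-largest is one of those 10 direct losers to the max, and identifying which one is largest needs >= 10-1 further comparisons. Total >= 856-1 + 10-1 = 864.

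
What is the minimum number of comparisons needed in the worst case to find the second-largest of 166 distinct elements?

Lower bound: finding the max needs 166-1 comparisons. By the adversary weight-doubling argument, the max must personally win >= ceil(log_2(166)) = 8 comparisons; the 2nd-largest is among those 8 losers, needing 8-1 more comparisons. Total >= 166-1 + 8-1 = 172. A balanced knockout tournament achieves this.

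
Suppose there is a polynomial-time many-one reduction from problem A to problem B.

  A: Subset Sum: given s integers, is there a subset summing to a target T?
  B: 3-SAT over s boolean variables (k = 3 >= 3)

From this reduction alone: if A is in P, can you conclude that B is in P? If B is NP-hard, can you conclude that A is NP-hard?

A poly-time reduction A <=_p B transfers tractability DOWN (B easy => A easy) and hardness UP (A hard => B hard), not the reverse.
From A in P, the reduction alone does NOT give B in P: any problem in P trivially reduces to SAT, yet SAT is not known to be in P.
From B NP-hard, the reduction alone does NOT give A NP-hard: again, easy problems reduce to hard ones.
(Here in fact A is NP-complete and B is NP-complete.)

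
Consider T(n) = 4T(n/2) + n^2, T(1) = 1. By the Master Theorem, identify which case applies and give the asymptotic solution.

a=4, b=2, f(n)=n^2.
log_2(4) = 2, so n^(log_b(a)) = n^2.
f(n) = Theta(n^2), so Case 2 applies.
T(n) = Theta(n^2 log n).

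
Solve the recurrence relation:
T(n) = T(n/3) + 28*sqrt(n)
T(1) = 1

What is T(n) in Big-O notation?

Each level contributes sqrt(n/3^k). Geometric series with ratio 1/sqrt(3) < 1 sums to O(sqrt(n)).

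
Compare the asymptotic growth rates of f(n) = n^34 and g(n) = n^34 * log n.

g(n) = n^34 * log n grows faster: extra log n factor -> infinity.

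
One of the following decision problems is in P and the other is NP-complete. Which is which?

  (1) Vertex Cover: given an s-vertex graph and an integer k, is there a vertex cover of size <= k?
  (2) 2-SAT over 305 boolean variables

(1) is NP-complete: one of Karp's 21 NP-complete problems (with k part of the input; for any fixed constant k it is in P).
(2) is P: 2-SAT is solvable in linear time via implication-graph SCCs.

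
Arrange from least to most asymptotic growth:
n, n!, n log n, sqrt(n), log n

Ordered by growth rate: log n < sqrt(n) < n < n log n < n!.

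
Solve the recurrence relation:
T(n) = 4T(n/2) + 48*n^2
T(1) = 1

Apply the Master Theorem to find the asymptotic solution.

a=4, b=2, f(n)=48*n^2. log_2(4) = 2. Case 2: T(n) = O(n^2 log n).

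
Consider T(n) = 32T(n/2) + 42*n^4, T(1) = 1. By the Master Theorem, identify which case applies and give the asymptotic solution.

a=32, b=2, f(n)=42*n^4.
log_2(32) = 5 > 4.
Since f(n) = O(n^4) is polynomially smaller than n^5, Case 1 applies.
T(n) = Theta(n^5).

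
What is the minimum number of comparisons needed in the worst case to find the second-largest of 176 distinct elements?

Lower bound: finding the max needs 176-1 comparisons. By the adversary weight-doubling argument, the max must personally win >= ceil(log_2(176)) = 8 comparisons; the 2nd-largest is among those 8 losers, needing 8-1 more comparisons. Total >= 176-1 + 8-1 = 182. A balanced knockout tournament achieves this.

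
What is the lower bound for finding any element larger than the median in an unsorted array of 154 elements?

To find an element larger than the median of 154 elements, we must see Omega(n) elements. Without seeing enough elements, an adversary can make any unseen element the median.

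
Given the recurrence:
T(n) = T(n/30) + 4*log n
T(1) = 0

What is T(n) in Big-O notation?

Each of the log_30(n) levels adds O(log n). T(n) = O(log^2 n).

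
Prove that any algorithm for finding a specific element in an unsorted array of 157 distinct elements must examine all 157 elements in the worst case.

Adversary argument: if the algorithm examines fewer than 157 elements, the adversary places the target in an unexamined position. The algorithm cannot distinguish 'not present' from 'in unexamined position'.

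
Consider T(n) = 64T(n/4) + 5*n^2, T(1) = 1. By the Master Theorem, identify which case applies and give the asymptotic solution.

a=64, b=4, f(n)=5*n^2.
log_4(64) = 3 > 2.
Since f(n) = O(n^2) is polynomially smaller than n^3, Case 1 applies.
T(n) = Theta(n^3).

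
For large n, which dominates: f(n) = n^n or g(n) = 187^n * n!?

g(n) = 187^n * n! grows faster: by Stirling n! ~ sqrt(2 pi n)(n/e)^n, so 187^n n! / n^n ~ (187/e)^n sqrt(2 pi n) -> infinity since 187/e > 1.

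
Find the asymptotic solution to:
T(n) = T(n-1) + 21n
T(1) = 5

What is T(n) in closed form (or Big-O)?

Unrolling: T(n) = 5 + 21*(2 + 3 + ... + n) = 5 + 21*(n(n+1)/2 - 1) = O(n^2).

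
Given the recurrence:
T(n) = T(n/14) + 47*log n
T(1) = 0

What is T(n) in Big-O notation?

Each of the log_14(n) levels adds O(log n). T(n) = O(log^2 n).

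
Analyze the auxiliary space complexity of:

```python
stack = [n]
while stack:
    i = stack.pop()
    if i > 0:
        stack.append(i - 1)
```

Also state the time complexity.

Space complexity: O(1).
Only a constant amount of auxiliary storage is used; nothing grows with n.
Time complexity: O(n).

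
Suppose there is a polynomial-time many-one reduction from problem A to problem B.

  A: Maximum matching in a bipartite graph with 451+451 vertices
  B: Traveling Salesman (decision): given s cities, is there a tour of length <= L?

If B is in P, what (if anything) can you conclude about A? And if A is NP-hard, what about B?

A poly-time reduction A <=_p B means any A-instance can be transformed to a B-instance in poly time.
If B is in P: compose the reduction with B's poly-time algorithm to solve A in poly time, so A is in P.
If A is NP-hard: every NP problem reduces to A, which reduces to B; composing reductions, every NP problem reduces to B, so B is NP-hard.
(Here in fact A is P and B is NP-complete.)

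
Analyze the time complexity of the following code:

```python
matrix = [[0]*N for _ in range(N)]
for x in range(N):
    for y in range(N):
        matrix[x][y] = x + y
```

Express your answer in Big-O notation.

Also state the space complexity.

Time complexity: O(n^2).
Space complexity: O(n^2).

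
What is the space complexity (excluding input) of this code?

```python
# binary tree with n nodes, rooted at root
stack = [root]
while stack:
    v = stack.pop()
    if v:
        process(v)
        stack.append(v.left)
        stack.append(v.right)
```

Space complexity: O(n).
Auxiliary storage grows linearly with the input size n in the worst case.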